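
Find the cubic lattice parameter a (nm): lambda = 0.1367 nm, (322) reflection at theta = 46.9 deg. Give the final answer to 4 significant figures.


d = lambda / (2*sin(theta))
d = 0.1367 / (2*sin(46.9 deg))
d = 0.0936093 nm
a = d * sqrt(h^2+k^2+l^2) = 0.0936093 * sqrt(17)
a = 0.386 nm


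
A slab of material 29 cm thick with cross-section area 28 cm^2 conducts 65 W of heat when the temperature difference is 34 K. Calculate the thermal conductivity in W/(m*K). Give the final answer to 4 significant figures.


k = Q*L / (A*dT)
L = 0.29 m, A = 2.8e-03 m^2
k = 65 * 0.29 / (2.8e-03 * 34)
k = 198 W/(m*K)


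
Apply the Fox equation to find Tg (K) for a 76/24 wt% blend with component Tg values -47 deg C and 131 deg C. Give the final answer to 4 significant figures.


1/Tg = w1/Tg1 + w2/Tg2 (in Kelvin)
Tg1 = 226.15 K, Tg2 = 404.15 K
1/Tg = 0.76/226.15 + 0.24/404.15
Tg = 252.9 K


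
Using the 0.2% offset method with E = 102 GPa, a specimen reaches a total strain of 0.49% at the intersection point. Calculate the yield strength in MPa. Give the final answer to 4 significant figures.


Offset strain = 0.002
Elastic strain at yield = total_strain - offset = 4.9e-03 - 0.002 = 2.9e-03
sigma_y = E * elastic_strain = 102000 * 2.9e-03
sigma_y = 295.8 MPa


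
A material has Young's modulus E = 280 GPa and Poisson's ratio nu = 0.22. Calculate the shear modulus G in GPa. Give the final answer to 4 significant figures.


G = E / (2*(1+nu))
G = 280 / (2*(1+0.22))
G = 114.8 GPa


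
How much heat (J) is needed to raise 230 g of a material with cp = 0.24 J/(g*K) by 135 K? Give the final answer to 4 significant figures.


Q = m * cp * dT
Q = 230 * 0.24 * 135
Q = 7452 J


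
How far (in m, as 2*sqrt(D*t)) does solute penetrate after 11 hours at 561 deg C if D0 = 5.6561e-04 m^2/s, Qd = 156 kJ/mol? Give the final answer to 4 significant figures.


Step 1: D = D0 * exp(-Qd/(R*T))
T = 834.15 K
D = 5.6561e-04 * exp(-156e3 / (8.314 * 834.15)) = 9.62527e-14 m^2/s
Step 2: L = 2*sqrt(D*t)
t = 11 h = 39600 s
L = 2*sqrt(9.62527e-14 * 39600) = 1.235e-04 m


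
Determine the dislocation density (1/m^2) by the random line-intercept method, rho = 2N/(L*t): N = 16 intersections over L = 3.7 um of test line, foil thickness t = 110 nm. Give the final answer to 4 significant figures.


rho = 2N / (L * t)
L = 3.7 um = 3.7e-06 m, t = 110 nm = 1.1e-07 m
rho = 2 * 16 / (3.7e-06 * 1.1e-07)
rho = 7.862e+13 1/m^2


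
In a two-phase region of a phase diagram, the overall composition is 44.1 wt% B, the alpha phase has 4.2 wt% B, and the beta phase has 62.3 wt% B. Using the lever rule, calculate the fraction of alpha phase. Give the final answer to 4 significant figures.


f_alpha = (C_beta - C0) / (C_beta - C_alpha)
f_alpha = (62.3 - 44.1) / (62.3 - 4.2)
f_alpha = 0.3133


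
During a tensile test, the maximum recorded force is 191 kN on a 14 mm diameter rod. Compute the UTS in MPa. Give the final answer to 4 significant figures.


A0 = pi*(d/2)^2 = pi*(14/2)^2 = 153.938 mm^2
UTS = F_max / A0 = 191*1000 / 153.938
UTS = 1241 MPa


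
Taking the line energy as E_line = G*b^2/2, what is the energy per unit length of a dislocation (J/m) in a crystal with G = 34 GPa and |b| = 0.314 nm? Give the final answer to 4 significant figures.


E = G*b^2/2
b = 0.314 nm = 3.14e-10 m
G = 34 GPa = 3.4e+10 Pa
E = 0.5 * 3.4e+10 * (3.14e-10)^2
E = 1.676e-09 J/m


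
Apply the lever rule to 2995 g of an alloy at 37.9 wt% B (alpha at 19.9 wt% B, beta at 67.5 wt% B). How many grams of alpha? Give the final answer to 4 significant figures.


f_alpha = (C_beta - C0) / (C_beta - C_alpha)
f_alpha = (67.5 - 37.9) / (67.5 - 19.9) = 0.621849
m_alpha = f_alpha * m_total = 0.621849 * 2995 = 1862 g


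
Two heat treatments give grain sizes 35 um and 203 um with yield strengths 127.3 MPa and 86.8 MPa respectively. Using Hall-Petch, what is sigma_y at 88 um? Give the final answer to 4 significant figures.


sigma_y = sigma0 + k / sqrt(d)
1/sqrt(d1) = 1/sqrt(3.5e-05) = 169.031;  1/sqrt(d2) = 70.1862
k = (sigma1 - sigma2) / (1/sqrt(d1) - 1/sqrt(d2)) = (127.3 - 86.8) / (169.031 - 70.1862) = 0.409734 MPa*m^0.5
sigma0 = sigma1 - k/sqrt(d1) = 127.3 - 0.409734*169.031 = 58.0423 MPa
sigma_y(d3) = 58.0423 + 0.409734 / sqrt(8.8e-05) = 101.7 MPa


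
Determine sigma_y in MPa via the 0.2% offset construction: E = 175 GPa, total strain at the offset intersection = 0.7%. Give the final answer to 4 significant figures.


Offset strain = 0.002
Elastic strain at yield = total_strain - offset = 7e-03 - 0.002 = 5e-03
sigma_y = E * elastic_strain = 175000 * 5e-03
sigma_y = 875 MPa


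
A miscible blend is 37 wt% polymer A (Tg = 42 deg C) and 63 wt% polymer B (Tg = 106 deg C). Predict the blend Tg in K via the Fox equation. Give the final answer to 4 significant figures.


1/Tg = w1/Tg1 + w2/Tg2 (in Kelvin)
Tg1 = 315.15 K, Tg2 = 379.15 K
1/Tg = 0.37/315.15 + 0.63/379.15
Tg = 352.7 K


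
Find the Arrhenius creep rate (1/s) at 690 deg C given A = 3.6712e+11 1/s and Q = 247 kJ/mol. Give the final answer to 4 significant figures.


rate = A * exp(-Q / (R*T))
T = 690 + 273.15 = 963.15 K
rate = 3.6712e+11 * exp(-247e3 / (8.314 * 963.15))
rate = 0.01475 1/s


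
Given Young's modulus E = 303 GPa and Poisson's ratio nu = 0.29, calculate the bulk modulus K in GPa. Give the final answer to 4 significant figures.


K = E / (3*(1-2*nu))
K = 303 / (3*(1-2*0.29))
K = 240.5 GPa


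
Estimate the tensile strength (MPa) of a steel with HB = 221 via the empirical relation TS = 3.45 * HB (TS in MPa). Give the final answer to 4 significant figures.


TS (MPa) = 3.45 * HB
TS = 3.45 * 221
TS = 762.5 MPa


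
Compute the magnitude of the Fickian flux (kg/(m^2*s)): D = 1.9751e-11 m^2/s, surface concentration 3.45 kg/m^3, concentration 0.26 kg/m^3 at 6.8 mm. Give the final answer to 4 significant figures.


J = -D * (dC/dx) = D * (C1 - C2) / dx
J = 1.9751e-11 * (3.45 - 0.26) / 6.8e-03
J = 9.266e-09 kg/(m^2*s)


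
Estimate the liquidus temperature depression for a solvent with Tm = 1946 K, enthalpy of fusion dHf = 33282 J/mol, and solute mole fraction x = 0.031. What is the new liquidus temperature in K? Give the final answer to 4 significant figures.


dT = R*Tm^2*x / dHf
dT = 8.314 * 1946^2 * 0.031 / 33282
dT = 29.3257 K
T_new = 1946 - 29.3257 = 1917 K


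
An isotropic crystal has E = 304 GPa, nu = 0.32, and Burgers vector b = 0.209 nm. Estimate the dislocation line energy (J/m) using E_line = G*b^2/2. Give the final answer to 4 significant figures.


Step 1: G = E / (2*(1+nu))
G = 304 / (2*(1+0.32)) = 115.152 GPa = 1.15152e+11 Pa
Step 2: E_line = G*b^2/2
b = 0.209 nm = 2.09e-10 m
E_line = 0.5 * 1.15152e+11 * (2.09e-10)^2 = 2.515e-09 J/m


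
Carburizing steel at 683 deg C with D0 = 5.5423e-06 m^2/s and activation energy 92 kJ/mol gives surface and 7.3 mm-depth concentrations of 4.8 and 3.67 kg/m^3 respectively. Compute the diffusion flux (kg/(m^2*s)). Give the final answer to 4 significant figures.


Step 1: D = D0 * exp(-Qd/(R*T))
T = 683 + 273.15 = 956.15 K
D = 5.5423e-06 * exp(-92e3 / (8.314 * 956.15)) = 5.21834e-11 m^2/s
Step 2: J = D * (C1 - C2) / dx
J = 5.21834e-11 * (4.8 - 3.67) / 7.3e-03
J = 8.078e-09 kg/(m^2*s)


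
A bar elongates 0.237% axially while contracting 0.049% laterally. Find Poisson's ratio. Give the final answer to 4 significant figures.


nu = -epsilon_lat / epsilon_axial
Lateral strain is contraction (negative), so using magnitudes:
nu = 0.049 / 0.237
nu = 0.2068


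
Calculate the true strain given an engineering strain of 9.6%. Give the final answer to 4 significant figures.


epsilon_true = ln(1 + epsilon_eng)
epsilon_true = ln(1 + 0.096)
epsilon_true = 0.09167


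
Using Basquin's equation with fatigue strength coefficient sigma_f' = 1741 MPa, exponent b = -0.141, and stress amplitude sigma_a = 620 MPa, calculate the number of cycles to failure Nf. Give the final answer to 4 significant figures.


sigma_a = sigma_f' * (2*Nf)^b
2*Nf = (sigma_a / sigma_f')^(1/b)
2*Nf = (620 / 1741)^(1/-0.141)
2*Nf = 1514.23
Nf = 757.1 cycles


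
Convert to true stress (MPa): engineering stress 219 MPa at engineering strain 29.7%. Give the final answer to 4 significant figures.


sigma_true = sigma_eng * (1 + epsilon_eng)
sigma_true = 219 * (1 + 0.297)
sigma_true = 284 MPa


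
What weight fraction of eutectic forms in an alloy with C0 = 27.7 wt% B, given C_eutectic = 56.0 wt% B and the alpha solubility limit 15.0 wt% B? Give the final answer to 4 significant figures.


f_primary = (C_e - C0) / (C_e - C_alpha_max)
f_primary = (56.0 - 27.7) / (56.0 - 15.0)
f_primary = 0.690244
f_eutectic = 1 - 0.690244 = 0.3098


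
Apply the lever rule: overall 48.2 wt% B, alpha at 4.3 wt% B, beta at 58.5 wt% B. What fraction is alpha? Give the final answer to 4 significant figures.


f_alpha = (C_beta - C0) / (C_beta - C_alpha)
f_alpha = (58.5 - 48.2) / (58.5 - 4.3)
f_alpha = 0.19


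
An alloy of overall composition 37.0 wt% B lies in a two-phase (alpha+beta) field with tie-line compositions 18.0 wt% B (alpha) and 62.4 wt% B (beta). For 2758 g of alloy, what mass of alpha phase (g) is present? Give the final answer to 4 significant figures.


f_alpha = (C_beta - C0) / (C_beta - C_alpha)
f_alpha = (62.4 - 37.0) / (62.4 - 18.0) = 0.572072
m_alpha = f_alpha * m_total = 0.572072 * 2758 = 1578 g


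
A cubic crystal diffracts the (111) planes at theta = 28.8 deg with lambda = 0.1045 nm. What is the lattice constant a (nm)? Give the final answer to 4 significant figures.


d = lambda / (2*sin(theta))
d = 0.1045 / (2*sin(28.8 deg))
d = 0.108458 nm
a = d * sqrt(h^2+k^2+l^2) = 0.108458 * sqrt(3)
a = 0.1879 nm


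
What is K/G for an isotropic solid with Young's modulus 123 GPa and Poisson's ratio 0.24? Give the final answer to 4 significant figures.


G = E / (2*(1+nu))
G = 123 / (2*(1+0.24)) = 49.5968 GPa
K = E / (3*(1-2*nu))
K = 123 / (3*(1-2*0.24)) = 78.8462 GPa
K/G = 78.8462 / 49.5968 = 1.59


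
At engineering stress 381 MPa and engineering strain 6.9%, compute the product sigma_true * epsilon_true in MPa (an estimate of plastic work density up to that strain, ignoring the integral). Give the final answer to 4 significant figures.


sigma_true = sigma_eng * (1 + epsilon_eng)
sigma_true = 381 * (1 + 0.069) = 407.289 MPa
epsilon_true = ln(1 + epsilon_eng)
epsilon_true = ln(1 + 0.069) = 0.0667236
sigma_true * epsilon_true = 407.289 * 0.0667236 = 27.18 MPa


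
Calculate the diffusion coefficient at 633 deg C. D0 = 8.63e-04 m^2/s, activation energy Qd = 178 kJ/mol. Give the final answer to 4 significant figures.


D = D0 * exp(-Qd / (R*T))
T = 906.15 K
D = 8.63e-04 * exp(-178e3 / (8.314 * 906.15))
D = 4.73e-14 m^2/s


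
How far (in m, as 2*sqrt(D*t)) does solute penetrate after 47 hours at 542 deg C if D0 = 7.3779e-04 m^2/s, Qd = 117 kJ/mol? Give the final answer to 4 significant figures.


Step 1: D = D0 * exp(-Qd/(R*T))
T = 815.15 K
D = 7.3779e-04 * exp(-117e3 / (8.314 * 815.15)) = 2.34599e-11 m^2/s
Step 2: L = 2*sqrt(D*t)
t = 47 h = 169200 s
L = 2*sqrt(2.34599e-11 * 169200) = 3.985e-03 m


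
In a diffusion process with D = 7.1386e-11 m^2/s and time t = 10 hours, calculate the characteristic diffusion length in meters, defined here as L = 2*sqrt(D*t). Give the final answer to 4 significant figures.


t = 10 hr = 36000 s
Diffusion length = 2*sqrt(D*t)
= 2*sqrt(7.1386e-11 * 36000)
= 3.206e-03 m


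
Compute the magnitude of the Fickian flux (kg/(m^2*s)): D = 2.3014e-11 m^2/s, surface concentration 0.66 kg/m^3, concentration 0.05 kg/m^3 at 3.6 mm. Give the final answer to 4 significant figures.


J = -D * (dC/dx) = D * (C1 - C2) / dx
J = 2.3014e-11 * (0.66 - 0.05) / 3.6e-03
J = 3.9e-09 kg/(m^2*s)


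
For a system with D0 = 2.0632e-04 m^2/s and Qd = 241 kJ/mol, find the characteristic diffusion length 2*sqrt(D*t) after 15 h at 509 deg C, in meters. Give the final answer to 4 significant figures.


Step 1: D = D0 * exp(-Qd/(R*T))
T = 782.15 K
D = 2.0632e-04 * exp(-241e3 / (8.314 * 782.15)) = 1.65638e-20 m^2/s
Step 2: L = 2*sqrt(D*t)
t = 15 h = 54000 s
L = 2*sqrt(1.65638e-20 * 54000) = 5.981e-08 m


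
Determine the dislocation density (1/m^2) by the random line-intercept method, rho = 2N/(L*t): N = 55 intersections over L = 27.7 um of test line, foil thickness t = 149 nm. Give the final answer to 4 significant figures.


rho = 2N / (L * t)
L = 27.7 um = 2.77e-05 m, t = 149 nm = 1.49e-07 m
rho = 2 * 55 / (2.77e-05 * 1.49e-07)
rho = 2.665e+13 1/m^2


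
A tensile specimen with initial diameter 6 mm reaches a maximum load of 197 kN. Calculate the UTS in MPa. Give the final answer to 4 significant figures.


A0 = pi*(d/2)^2 = pi*(6/2)^2 = 28.2743 mm^2
UTS = F_max / A0 = 197*1000 / 28.2743
UTS = 6967 MPa


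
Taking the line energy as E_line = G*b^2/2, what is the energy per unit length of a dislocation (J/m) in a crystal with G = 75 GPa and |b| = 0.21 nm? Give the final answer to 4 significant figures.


E = G*b^2/2
b = 0.21 nm = 2.1e-10 m
G = 75 GPa = 7.5e+10 Pa
E = 0.5 * 7.5e+10 * (2.1e-10)^2
E = 1.654e-09 J/m


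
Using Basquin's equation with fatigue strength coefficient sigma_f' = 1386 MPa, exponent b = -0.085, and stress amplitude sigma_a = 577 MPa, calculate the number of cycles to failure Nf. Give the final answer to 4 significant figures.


sigma_a = sigma_f' * (2*Nf)^b
2*Nf = (sigma_a / sigma_f')^(1/b)
2*Nf = (577 / 1386)^(1/-0.085)
2*Nf = 30026.1
Nf = 15010 cycles


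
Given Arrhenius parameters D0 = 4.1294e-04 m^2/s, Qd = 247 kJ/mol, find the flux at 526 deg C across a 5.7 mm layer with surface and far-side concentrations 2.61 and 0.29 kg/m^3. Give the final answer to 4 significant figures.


Step 1: D = D0 * exp(-Qd/(R*T))
T = 526 + 273.15 = 799.15 K
D = 4.1294e-04 * exp(-247e3 / (8.314 * 799.15)) = 2.956e-20 m^2/s
Step 2: J = D * (C1 - C2) / dx
J = 2.956e-20 * (2.61 - 0.29) / 5.7e-03
J = 1.203e-17 kg/(m^2*s)


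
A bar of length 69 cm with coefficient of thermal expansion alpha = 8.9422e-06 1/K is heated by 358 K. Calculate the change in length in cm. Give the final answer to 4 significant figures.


dL = L0 * alpha * dT
dL = 69 * 8.9422e-06 * 358
dL = 0.2209 cm


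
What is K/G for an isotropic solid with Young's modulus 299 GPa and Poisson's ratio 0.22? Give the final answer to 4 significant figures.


G = E / (2*(1+nu))
G = 299 / (2*(1+0.22)) = 122.541 GPa
K = E / (3*(1-2*nu))
K = 299 / (3*(1-2*0.22)) = 177.976 GPa
K/G = 177.976 / 122.541 = 1.452


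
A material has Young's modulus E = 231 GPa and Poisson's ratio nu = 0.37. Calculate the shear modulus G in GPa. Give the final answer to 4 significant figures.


G = E / (2*(1+nu))
G = 231 / (2*(1+0.37))
G = 84.31 GPa


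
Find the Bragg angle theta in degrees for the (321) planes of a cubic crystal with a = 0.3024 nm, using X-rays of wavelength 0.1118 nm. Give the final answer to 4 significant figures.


d = a / sqrt(h^2+k^2+l^2)
d = 0.3024 / sqrt(14) = 0.0808198 nm
lambda = 2*d*sin(theta)  =>  sin(theta) = lambda / (2*d)
sin(theta) = 0.1118 / (2 * 0.0808198) = 0.691662
theta = 43.76 deg


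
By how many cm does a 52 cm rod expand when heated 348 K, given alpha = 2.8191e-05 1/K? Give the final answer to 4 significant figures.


dL = L0 * alpha * dT
dL = 52 * 2.8191e-05 * 348
dL = 0.5101 cm


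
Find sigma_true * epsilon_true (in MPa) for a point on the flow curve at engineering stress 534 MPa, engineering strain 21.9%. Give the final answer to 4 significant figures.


sigma_true = sigma_eng * (1 + epsilon_eng)
sigma_true = 534 * (1 + 0.219) = 650.946 MPa
epsilon_true = ln(1 + epsilon_eng)
epsilon_true = ln(1 + 0.219) = 0.198031
sigma_true * epsilon_true = 650.946 * 0.198031 = 128.9 MPa


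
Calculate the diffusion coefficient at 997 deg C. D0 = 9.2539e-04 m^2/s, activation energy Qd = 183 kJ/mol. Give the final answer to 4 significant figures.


D = D0 * exp(-Qd / (R*T))
T = 1270.15 K
D = 9.2539e-04 * exp(-183e3 / (8.314 * 1270.15))
D = 2.756e-11 m^2/s


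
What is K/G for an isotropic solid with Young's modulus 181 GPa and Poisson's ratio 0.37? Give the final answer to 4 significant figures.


G = E / (2*(1+nu))
G = 181 / (2*(1+0.37)) = 66.0584 GPa
K = E / (3*(1-2*nu))
K = 181 / (3*(1-2*0.37)) = 232.051 GPa
K/G = 232.051 / 66.0584 = 3.513


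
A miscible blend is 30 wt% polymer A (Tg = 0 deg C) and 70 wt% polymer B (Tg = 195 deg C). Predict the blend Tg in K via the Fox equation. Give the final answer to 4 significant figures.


1/Tg = w1/Tg1 + w2/Tg2 (in Kelvin)
Tg1 = 273.15 K, Tg2 = 468.15 K
1/Tg = 0.3/273.15 + 0.7/468.15
Tg = 385.6 K


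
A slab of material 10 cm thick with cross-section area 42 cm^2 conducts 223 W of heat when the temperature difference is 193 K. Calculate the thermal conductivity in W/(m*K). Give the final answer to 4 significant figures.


k = Q*L / (A*dT)
L = 0.1 m, A = 4.2e-03 m^2
k = 223 * 0.1 / (4.2e-03 * 193)
k = 27.51 W/(m*K)


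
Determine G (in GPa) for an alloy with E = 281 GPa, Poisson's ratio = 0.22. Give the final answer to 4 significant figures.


G = E / (2*(1+nu))
G = 281 / (2*(1+0.22))
G = 115.2 GPa


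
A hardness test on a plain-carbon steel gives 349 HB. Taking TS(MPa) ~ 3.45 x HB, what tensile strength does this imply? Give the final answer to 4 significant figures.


TS (MPa) = 3.45 * HB
TS = 3.45 * 349
TS = 1204 MPa


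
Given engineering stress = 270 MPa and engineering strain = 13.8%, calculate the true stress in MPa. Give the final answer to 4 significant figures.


sigma_true = sigma_eng * (1 + epsilon_eng)
sigma_true = 270 * (1 + 0.138)
sigma_true = 307.3 MPa


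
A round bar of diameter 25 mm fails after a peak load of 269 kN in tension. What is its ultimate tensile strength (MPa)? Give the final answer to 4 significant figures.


A0 = pi*(d/2)^2 = pi*(25/2)^2 = 490.874 mm^2
UTS = F_max / A0 = 269*1000 / 490.874
UTS = 548 MPa


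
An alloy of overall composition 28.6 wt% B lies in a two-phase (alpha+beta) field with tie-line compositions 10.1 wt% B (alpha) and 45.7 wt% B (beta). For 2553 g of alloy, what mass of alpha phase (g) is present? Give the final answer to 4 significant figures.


f_alpha = (C_beta - C0) / (C_beta - C_alpha)
f_alpha = (45.7 - 28.6) / (45.7 - 10.1) = 0.480337
m_alpha = f_alpha * m_total = 0.480337 * 2553 = 1226 g


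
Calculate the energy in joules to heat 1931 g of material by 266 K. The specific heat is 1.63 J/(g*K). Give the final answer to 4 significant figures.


Q = m * cp * dT
Q = 1931 * 1.63 * 266
Q = 837200 J


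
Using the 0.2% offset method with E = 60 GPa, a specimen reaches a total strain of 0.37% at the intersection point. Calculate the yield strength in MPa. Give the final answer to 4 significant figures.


Offset strain = 0.002
Elastic strain at yield = total_strain - offset = 3.7e-03 - 0.002 = 1.7e-03
sigma_y = E * elastic_strain = 60000 * 1.7e-03
sigma_y = 102 MPa


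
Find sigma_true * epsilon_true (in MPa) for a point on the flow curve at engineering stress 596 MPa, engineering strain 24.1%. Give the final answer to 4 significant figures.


sigma_true = sigma_eng * (1 + epsilon_eng)
sigma_true = 596 * (1 + 0.241) = 739.636 MPa
epsilon_true = ln(1 + epsilon_eng)
epsilon_true = ln(1 + 0.241) = 0.215918
sigma_true * epsilon_true = 739.636 * 0.215918 = 159.7 MPa


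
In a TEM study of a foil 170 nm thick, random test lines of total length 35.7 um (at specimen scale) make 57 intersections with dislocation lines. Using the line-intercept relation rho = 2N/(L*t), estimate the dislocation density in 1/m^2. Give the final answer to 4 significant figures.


rho = 2N / (L * t)
L = 35.7 um = 3.57e-05 m, t = 170 nm = 1.7e-07 m
rho = 2 * 57 / (3.57e-05 * 1.7e-07)
rho = 1.878e+13 1/m^2


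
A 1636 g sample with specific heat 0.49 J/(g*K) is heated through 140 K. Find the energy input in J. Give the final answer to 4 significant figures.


Q = m * cp * dT
Q = 1636 * 0.49 * 140
Q = 112200 J


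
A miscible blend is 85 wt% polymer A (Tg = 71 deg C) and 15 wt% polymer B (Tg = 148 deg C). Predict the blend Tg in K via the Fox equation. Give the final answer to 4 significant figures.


1/Tg = w1/Tg1 + w2/Tg2 (in Kelvin)
Tg1 = 344.15 K, Tg2 = 421.15 K
1/Tg = 0.85/344.15 + 0.15/421.15
Tg = 353.9 K


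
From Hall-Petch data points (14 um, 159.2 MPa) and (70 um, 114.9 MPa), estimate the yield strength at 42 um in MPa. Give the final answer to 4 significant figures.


sigma_y = sigma0 + k / sqrt(d)
1/sqrt(d1) = 1/sqrt(1.4e-05) = 267.261;  1/sqrt(d2) = 119.523
k = (sigma1 - sigma2) / (1/sqrt(d1) - 1/sqrt(d2)) = (159.2 - 114.9) / (267.261 - 119.523) = 0.299854 MPa*m^0.5
sigma0 = sigma1 - k/sqrt(d1) = 159.2 - 0.299854*267.261 = 79.0605 MPa
sigma_y(d3) = 79.0605 + 0.299854 / sqrt(4.2e-05) = 125.3 MPa


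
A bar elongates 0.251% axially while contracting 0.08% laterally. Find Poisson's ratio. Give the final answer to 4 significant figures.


nu = -epsilon_lat / epsilon_axial
Lateral strain is contraction (negative), so using magnitudes:
nu = 0.08 / 0.251
nu = 0.3187


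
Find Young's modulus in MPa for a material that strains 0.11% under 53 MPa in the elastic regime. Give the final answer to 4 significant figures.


E = sigma / epsilon
epsilon = 0.11% = 1.1e-03
E = 53 / 1.1e-03
E = 48180 MPa


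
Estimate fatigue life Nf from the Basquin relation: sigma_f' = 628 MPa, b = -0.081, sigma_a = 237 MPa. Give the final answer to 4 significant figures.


sigma_a = sigma_f' * (2*Nf)^b
2*Nf = (sigma_a / sigma_f')^(1/b)
2*Nf = (237 / 628)^(1/-0.081)
2*Nf = 167815
Nf = 83910 cycles


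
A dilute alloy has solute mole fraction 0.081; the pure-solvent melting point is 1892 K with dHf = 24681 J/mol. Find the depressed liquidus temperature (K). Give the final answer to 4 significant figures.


dT = R*Tm^2*x / dHf
dT = 8.314 * 1892^2 * 0.081 / 24681
dT = 97.673 K
T_new = 1892 - 97.673 = 1794 K


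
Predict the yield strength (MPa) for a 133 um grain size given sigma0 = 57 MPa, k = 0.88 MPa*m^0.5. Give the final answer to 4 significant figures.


sigma_y = sigma0 + k / sqrt(d)
d = 133 um = 1.33e-04 m
sigma_y = 57 + 0.88 / sqrt(1.33e-04)
sigma_y = 133.3 MPa


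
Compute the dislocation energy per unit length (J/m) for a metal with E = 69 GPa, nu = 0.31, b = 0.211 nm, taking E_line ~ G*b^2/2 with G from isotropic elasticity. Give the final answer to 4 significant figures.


Step 1: G = E / (2*(1+nu))
G = 69 / (2*(1+0.31)) = 26.3359 GPa = 2.63359e+10 Pa
Step 2: E_line = G*b^2/2
b = 0.211 nm = 2.11e-10 m
E_line = 0.5 * 2.63359e+10 * (2.11e-10)^2 = 5.862e-10 J/m


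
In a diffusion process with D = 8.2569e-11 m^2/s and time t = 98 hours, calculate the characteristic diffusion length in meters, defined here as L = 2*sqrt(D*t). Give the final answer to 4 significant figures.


t = 98 hr = 352800 s
Diffusion length = 2*sqrt(D*t)
= 2*sqrt(8.2569e-11 * 352800)
= 0.01079 m


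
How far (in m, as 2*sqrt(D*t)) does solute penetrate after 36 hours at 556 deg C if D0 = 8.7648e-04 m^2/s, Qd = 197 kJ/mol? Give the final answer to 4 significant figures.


Step 1: D = D0 * exp(-Qd/(R*T))
T = 829.15 K
D = 8.7648e-04 * exp(-197e3 / (8.314 * 829.15)) = 3.40192e-16 m^2/s
Step 2: L = 2*sqrt(D*t)
t = 36 h = 129600 s
L = 2*sqrt(3.40192e-16 * 129600) = 1.328e-05 m


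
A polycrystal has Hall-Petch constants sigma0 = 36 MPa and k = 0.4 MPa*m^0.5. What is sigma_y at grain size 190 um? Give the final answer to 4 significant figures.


sigma_y = sigma0 + k / sqrt(d)
d = 190 um = 1.9e-04 m
sigma_y = 36 + 0.4 / sqrt(1.9e-04)
sigma_y = 65.02 MPa


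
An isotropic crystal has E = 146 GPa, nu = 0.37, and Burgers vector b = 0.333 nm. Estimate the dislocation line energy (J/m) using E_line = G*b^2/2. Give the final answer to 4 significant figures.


Step 1: G = E / (2*(1+nu))
G = 146 / (2*(1+0.37)) = 53.2847 GPa = 5.32847e+10 Pa
Step 2: E_line = G*b^2/2
b = 0.333 nm = 3.33e-10 m
E_line = 0.5 * 5.32847e+10 * (3.33e-10)^2 = 2.954e-09 J/m


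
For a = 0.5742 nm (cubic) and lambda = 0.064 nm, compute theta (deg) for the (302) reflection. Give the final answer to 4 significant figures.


d = a / sqrt(h^2+k^2+l^2)
d = 0.5742 / sqrt(13) = 0.159254 nm
lambda = 2*d*sin(theta)  =>  sin(theta) = lambda / (2*d)
sin(theta) = 0.064 / (2 * 0.159254) = 0.200936
theta = 11.59 deg


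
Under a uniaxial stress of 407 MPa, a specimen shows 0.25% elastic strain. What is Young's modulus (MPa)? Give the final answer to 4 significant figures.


E = sigma / epsilon
epsilon = 0.25% = 2.5e-03
E = 407 / 2.5e-03
E = 162800 MPa


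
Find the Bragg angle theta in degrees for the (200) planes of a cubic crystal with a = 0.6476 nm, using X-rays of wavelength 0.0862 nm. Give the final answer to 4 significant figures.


d = a / sqrt(h^2+k^2+l^2)
d = 0.6476 / sqrt(4) = 0.3238 nm
lambda = 2*d*sin(theta)  =>  sin(theta) = lambda / (2*d)
sin(theta) = 0.0862 / (2 * 0.3238) = 0.133107
theta = 7.649 deg


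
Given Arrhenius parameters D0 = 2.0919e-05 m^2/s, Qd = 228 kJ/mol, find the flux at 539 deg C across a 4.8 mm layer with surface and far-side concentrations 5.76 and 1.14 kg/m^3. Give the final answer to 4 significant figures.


Step 1: D = D0 * exp(-Qd/(R*T))
T = 539 + 273.15 = 812.15 K
D = 2.0919e-05 * exp(-228e3 / (8.314 * 812.15)) = 4.52742e-20 m^2/s
Step 2: J = D * (C1 - C2) / dx
J = 4.52742e-20 * (5.76 - 1.14) / 4.8e-03
J = 4.358e-17 kg/(m^2*s)


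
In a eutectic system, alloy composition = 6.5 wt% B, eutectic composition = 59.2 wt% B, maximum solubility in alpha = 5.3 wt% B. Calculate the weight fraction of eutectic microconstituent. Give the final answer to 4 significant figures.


f_primary = (C_e - C0) / (C_e - C_alpha_max)
f_primary = (59.2 - 6.5) / (59.2 - 5.3)
f_primary = 0.977737
f_eutectic = 1 - 0.977737 = 0.02226


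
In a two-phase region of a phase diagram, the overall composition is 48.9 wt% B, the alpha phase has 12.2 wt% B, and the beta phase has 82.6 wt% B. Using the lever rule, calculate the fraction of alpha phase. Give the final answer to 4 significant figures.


f_alpha = (C_beta - C0) / (C_beta - C_alpha)
f_alpha = (82.6 - 48.9) / (82.6 - 12.2)
f_alpha = 0.4787


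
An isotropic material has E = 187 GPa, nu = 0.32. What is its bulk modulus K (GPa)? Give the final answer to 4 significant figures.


K = E / (3*(1-2*nu))
K = 187 / (3*(1-2*0.32))
K = 173.1 GPa


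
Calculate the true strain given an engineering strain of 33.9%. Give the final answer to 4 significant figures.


epsilon_true = ln(1 + epsilon_eng)
epsilon_true = ln(1 + 0.339)
epsilon_true = 0.2919


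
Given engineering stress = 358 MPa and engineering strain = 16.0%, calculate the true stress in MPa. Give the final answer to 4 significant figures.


sigma_true = sigma_eng * (1 + epsilon_eng)
sigma_true = 358 * (1 + 0.16)
sigma_true = 415.3 MPa


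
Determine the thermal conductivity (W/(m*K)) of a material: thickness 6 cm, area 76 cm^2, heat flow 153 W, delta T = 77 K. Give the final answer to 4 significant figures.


k = Q*L / (A*dT)
L = 0.06 m, A = 7.6e-03 m^2
k = 153 * 0.06 / (7.6e-03 * 77)
k = 15.69 W/(m*K)


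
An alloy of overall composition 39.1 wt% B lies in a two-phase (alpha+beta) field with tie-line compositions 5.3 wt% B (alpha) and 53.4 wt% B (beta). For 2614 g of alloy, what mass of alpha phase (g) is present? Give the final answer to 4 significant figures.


f_alpha = (C_beta - C0) / (C_beta - C_alpha)
f_alpha = (53.4 - 39.1) / (53.4 - 5.3) = 0.297297
m_alpha = f_alpha * m_total = 0.297297 * 2614 = 777.1 g


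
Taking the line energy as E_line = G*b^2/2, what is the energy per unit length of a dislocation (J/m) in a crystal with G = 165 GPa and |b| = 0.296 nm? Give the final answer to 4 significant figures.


E = G*b^2/2
b = 0.296 nm = 2.96e-10 m
G = 165 GPa = 1.65e+11 Pa
E = 0.5 * 1.65e+11 * (2.96e-10)^2
E = 7.228e-09 J/m


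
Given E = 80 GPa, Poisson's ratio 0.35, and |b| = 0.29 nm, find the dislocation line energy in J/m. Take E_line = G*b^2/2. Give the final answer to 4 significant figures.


Step 1: G = E / (2*(1+nu))
G = 80 / (2*(1+0.35)) = 29.6296 GPa = 2.96296e+10 Pa
Step 2: E_line = G*b^2/2
b = 0.29 nm = 2.9e-10 m
E_line = 0.5 * 2.96296e+10 * (2.9e-10)^2 = 1.246e-09 J/m


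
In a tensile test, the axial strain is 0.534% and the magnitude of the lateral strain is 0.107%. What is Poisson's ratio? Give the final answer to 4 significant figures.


nu = -epsilon_lat / epsilon_axial
Lateral strain is contraction (negative), so using magnitudes:
nu = 0.107 / 0.534
nu = 0.2004


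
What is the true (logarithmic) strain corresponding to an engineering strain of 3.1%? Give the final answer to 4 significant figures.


epsilon_true = ln(1 + epsilon_eng)
epsilon_true = ln(1 + 0.031)
epsilon_true = 0.03053


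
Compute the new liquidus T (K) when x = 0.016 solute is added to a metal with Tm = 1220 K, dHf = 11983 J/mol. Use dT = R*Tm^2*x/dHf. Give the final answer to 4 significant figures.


dT = R*Tm^2*x / dHf
dT = 8.314 * 1220^2 * 0.016 / 11983
dT = 16.5228 K
T_new = 1220 - 16.5228 = 1203 K


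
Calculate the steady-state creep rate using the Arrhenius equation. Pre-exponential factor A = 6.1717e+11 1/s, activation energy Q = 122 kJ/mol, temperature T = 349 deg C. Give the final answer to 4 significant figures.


rate = A * exp(-Q / (R*T))
T = 349 + 273.15 = 622.15 K
rate = 6.1717e+11 * exp(-122e3 / (8.314 * 622.15))
rate = 35.25 1/s


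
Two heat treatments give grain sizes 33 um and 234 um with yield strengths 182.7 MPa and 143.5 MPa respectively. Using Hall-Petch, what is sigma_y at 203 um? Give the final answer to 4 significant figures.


sigma_y = sigma0 + k / sqrt(d)
1/sqrt(d1) = 1/sqrt(3.3e-05) = 174.078;  1/sqrt(d2) = 65.372
k = (sigma1 - sigma2) / (1/sqrt(d1) - 1/sqrt(d2)) = (182.7 - 143.5) / (174.078 - 65.372) = 0.360607 MPa*m^0.5
sigma0 = sigma1 - k/sqrt(d1) = 182.7 - 0.360607*174.078 = 119.926 MPa
sigma_y(d3) = 119.926 + 0.360607 / sqrt(2.03e-04) = 145.2 MPa


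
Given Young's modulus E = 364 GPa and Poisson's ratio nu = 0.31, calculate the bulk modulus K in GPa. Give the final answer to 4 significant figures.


K = E / (3*(1-2*nu))
K = 364 / (3*(1-2*0.31))
K = 319.3 GPa


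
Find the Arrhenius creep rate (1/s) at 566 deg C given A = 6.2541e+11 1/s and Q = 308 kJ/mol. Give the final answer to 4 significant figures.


rate = A * exp(-Q / (R*T))
T = 566 + 273.15 = 839.15 K
rate = 6.2541e+11 * exp(-308e3 / (8.314 * 839.15))
rate = 4.201e-08 1/s


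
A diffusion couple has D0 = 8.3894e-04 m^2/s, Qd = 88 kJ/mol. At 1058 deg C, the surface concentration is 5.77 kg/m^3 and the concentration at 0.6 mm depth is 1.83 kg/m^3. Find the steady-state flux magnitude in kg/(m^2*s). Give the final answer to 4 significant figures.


Step 1: D = D0 * exp(-Qd/(R*T))
T = 1058 + 273.15 = 1331.15 K
D = 8.3894e-04 * exp(-88e3 / (8.314 * 1331.15)) = 2.95437e-07 m^2/s
Step 2: J = D * (C1 - C2) / dx
J = 2.95437e-07 * (5.77 - 1.83) / 6e-04
J = 1.94e-03 kg/(m^2*s)


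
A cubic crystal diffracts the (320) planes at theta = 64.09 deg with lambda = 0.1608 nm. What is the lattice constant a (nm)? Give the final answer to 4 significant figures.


d = lambda / (2*sin(theta))
d = 0.1608 / (2*sin(64.09 deg))
d = 0.0893848 nm
a = d * sqrt(h^2+k^2+l^2) = 0.0893848 * sqrt(13)
a = 0.3223 nm


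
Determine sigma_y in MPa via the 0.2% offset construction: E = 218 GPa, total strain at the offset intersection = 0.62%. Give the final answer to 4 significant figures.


Offset strain = 0.002
Elastic strain at yield = total_strain - offset = 6.2e-03 - 0.002 = 4.2e-03
sigma_y = E * elastic_strain = 218000 * 4.2e-03
sigma_y = 915.6 MPa


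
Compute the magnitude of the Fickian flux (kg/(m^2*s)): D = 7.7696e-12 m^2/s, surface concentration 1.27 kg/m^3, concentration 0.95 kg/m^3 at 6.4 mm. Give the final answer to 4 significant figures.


J = -D * (dC/dx) = D * (C1 - C2) / dx
J = 7.7696e-12 * (1.27 - 0.95) / 6.4e-03
J = 3.885e-10 kg/(m^2*s)


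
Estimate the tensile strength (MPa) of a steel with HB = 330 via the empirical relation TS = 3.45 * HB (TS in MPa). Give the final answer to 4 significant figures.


TS (MPa) = 3.45 * HB
TS = 3.45 * 330
TS = 1139 MPa


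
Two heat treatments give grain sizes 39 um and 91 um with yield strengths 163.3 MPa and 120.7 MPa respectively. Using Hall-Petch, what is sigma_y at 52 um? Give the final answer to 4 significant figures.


sigma_y = sigma0 + k / sqrt(d)
1/sqrt(d1) = 1/sqrt(3.9e-05) = 160.128;  1/sqrt(d2) = 104.828
k = (sigma1 - sigma2) / (1/sqrt(d1) - 1/sqrt(d2)) = (163.3 - 120.7) / (160.128 - 104.828) = 0.770348 MPa*m^0.5
sigma0 = sigma1 - k/sqrt(d1) = 163.3 - 0.770348*160.128 = 39.9456 MPa
sigma_y(d3) = 39.9456 + 0.770348 / sqrt(5.2e-05) = 146.8 MPa


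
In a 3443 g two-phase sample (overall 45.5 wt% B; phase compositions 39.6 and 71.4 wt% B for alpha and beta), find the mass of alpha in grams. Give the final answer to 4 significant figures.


f_alpha = (C_beta - C0) / (C_beta - C_alpha)
f_alpha = (71.4 - 45.5) / (71.4 - 39.6) = 0.814465
m_alpha = f_alpha * m_total = 0.814465 * 3443 = 2804 g


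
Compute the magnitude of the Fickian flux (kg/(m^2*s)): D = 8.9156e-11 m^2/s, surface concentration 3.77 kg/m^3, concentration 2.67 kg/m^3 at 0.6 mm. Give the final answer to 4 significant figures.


J = -D * (dC/dx) = D * (C1 - C2) / dx
J = 8.9156e-11 * (3.77 - 2.67) / 6e-04
J = 1.635e-07 kg/(m^2*s)


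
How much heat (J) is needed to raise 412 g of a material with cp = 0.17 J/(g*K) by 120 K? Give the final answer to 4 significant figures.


Q = m * cp * dT
Q = 412 * 0.17 * 120
Q = 8405 J


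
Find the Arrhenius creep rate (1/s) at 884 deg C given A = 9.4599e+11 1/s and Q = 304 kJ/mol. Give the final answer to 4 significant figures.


rate = A * exp(-Q / (R*T))
T = 884 + 273.15 = 1157.15 K
rate = 9.4599e+11 * exp(-304e3 / (8.314 * 1157.15))
rate = 0.01789 1/s


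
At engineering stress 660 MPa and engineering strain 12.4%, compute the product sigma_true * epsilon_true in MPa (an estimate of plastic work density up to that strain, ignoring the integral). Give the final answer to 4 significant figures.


sigma_true = sigma_eng * (1 + epsilon_eng)
sigma_true = 660 * (1 + 0.124) = 741.84 MPa
epsilon_true = ln(1 + epsilon_eng)
epsilon_true = ln(1 + 0.124) = 0.116894
sigma_true * epsilon_true = 741.84 * 0.116894 = 86.72 MPa


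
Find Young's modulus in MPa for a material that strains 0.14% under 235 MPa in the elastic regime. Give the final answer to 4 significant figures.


E = sigma / epsilon
epsilon = 0.14% = 1.4e-03
E = 235 / 1.4e-03
E = 167900 MPa


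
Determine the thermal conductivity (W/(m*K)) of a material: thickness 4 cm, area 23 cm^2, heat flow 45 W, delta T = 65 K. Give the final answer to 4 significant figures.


k = Q*L / (A*dT)
L = 0.04 m, A = 2.3e-03 m^2
k = 45 * 0.04 / (2.3e-03 * 65)
k = 12.04 W/(m*K)


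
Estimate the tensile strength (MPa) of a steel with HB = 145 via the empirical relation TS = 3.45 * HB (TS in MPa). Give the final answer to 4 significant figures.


TS (MPa) = 3.45 * HB
TS = 3.45 * 145
TS = 500.3 MPa


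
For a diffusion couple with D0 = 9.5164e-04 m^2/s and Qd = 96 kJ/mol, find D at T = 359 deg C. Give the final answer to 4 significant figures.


D = D0 * exp(-Qd / (R*T))
T = 632.15 K
D = 9.5164e-04 * exp(-96e3 / (8.314 * 632.15))
D = 1.111e-11 m^2/s


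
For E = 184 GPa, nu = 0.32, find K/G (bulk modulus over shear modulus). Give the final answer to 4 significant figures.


G = E / (2*(1+nu))
G = 184 / (2*(1+0.32)) = 69.697 GPa
K = E / (3*(1-2*nu))
K = 184 / (3*(1-2*0.32)) = 170.37 GPa
K/G = 170.37 / 69.697 = 2.444


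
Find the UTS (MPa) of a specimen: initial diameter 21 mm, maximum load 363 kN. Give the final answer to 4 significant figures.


A0 = pi*(d/2)^2 = pi*(21/2)^2 = 346.361 mm^2
UTS = F_max / A0 = 363*1000 / 346.361
UTS = 1048 MPa


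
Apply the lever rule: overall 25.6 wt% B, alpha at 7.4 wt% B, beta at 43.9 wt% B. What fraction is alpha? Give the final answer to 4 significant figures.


f_alpha = (C_beta - C0) / (C_beta - C_alpha)
f_alpha = (43.9 - 25.6) / (43.9 - 7.4)
f_alpha = 0.5014


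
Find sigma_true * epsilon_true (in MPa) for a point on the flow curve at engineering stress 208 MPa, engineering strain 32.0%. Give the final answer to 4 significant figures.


sigma_true = sigma_eng * (1 + epsilon_eng)
sigma_true = 208 * (1 + 0.32) = 274.56 MPa
epsilon_true = ln(1 + epsilon_eng)
epsilon_true = ln(1 + 0.32) = 0.277632
sigma_true * epsilon_true = 274.56 * 0.277632 = 76.23 MPa


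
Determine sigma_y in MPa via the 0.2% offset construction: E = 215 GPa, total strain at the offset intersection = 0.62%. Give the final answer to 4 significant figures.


Offset strain = 0.002
Elastic strain at yield = total_strain - offset = 6.2e-03 - 0.002 = 4.2e-03
sigma_y = E * elastic_strain = 215000 * 4.2e-03
sigma_y = 903 MPa


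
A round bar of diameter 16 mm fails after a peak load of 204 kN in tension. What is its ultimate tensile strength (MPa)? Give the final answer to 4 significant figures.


A0 = pi*(d/2)^2 = pi*(16/2)^2 = 201.062 mm^2
UTS = F_max / A0 = 204*1000 / 201.062
UTS = 1015 MPa


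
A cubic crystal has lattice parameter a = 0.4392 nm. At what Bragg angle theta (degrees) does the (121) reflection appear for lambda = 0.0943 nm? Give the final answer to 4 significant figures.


d = a / sqrt(h^2+k^2+l^2)
d = 0.4392 / sqrt(6) = 0.179303 nm
lambda = 2*d*sin(theta)  =>  sin(theta) = lambda / (2*d)
sin(theta) = 0.0943 / (2 * 0.179303) = 0.262963
theta = 15.25 deg


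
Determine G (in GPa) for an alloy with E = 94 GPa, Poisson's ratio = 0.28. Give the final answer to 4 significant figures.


G = E / (2*(1+nu))
G = 94 / (2*(1+0.28))
G = 36.72 GPa


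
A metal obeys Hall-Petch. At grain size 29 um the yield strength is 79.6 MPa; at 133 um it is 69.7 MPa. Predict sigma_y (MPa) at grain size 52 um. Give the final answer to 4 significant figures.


sigma_y = sigma0 + k / sqrt(d)
1/sqrt(d1) = 1/sqrt(2.9e-05) = 185.695;  1/sqrt(d2) = 86.711
k = (sigma1 - sigma2) / (1/sqrt(d1) - 1/sqrt(d2)) = (79.6 - 69.7) / (185.695 - 86.711) = 0.100016 MPa*m^0.5
sigma0 = sigma1 - k/sqrt(d1) = 79.6 - 0.100016*185.695 = 61.0275 MPa
sigma_y(d3) = 61.0275 + 0.100016 / sqrt(5.2e-05) = 74.9 MPa


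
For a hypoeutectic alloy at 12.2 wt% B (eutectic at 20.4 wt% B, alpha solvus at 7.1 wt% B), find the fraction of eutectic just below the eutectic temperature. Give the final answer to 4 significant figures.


f_primary = (C_e - C0) / (C_e - C_alpha_max)
f_primary = (20.4 - 12.2) / (20.4 - 7.1)
f_primary = 0.616541
f_eutectic = 1 - 0.616541 = 0.3835


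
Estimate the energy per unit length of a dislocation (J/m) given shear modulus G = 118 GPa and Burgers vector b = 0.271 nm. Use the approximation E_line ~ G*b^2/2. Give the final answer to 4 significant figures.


E = G*b^2/2
b = 0.271 nm = 2.71e-10 m
G = 118 GPa = 1.18e+11 Pa
E = 0.5 * 1.18e+11 * (2.71e-10)^2
E = 4.333e-09 J/m


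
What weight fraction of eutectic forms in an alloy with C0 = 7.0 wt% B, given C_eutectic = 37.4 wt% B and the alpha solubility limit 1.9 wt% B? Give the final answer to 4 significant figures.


f_primary = (C_e - C0) / (C_e - C_alpha_max)
f_primary = (37.4 - 7.0) / (37.4 - 1.9)
f_primary = 0.856338
f_eutectic = 1 - 0.856338 = 0.1437


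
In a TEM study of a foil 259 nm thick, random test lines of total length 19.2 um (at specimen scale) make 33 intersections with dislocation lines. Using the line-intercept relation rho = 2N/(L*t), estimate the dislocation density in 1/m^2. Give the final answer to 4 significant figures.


rho = 2N / (L * t)
L = 19.2 um = 1.92e-05 m, t = 259 nm = 2.59e-07 m
rho = 2 * 33 / (1.92e-05 * 2.59e-07)
rho = 1.327e+13 1/m^2


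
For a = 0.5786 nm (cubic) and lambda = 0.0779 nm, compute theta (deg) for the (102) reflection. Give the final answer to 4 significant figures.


d = a / sqrt(h^2+k^2+l^2)
d = 0.5786 / sqrt(5) = 0.258758 nm
lambda = 2*d*sin(theta)  =>  sin(theta) = lambda / (2*d)
sin(theta) = 0.0779 / (2 * 0.258758) = 0.150527
theta = 8.657 deg
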